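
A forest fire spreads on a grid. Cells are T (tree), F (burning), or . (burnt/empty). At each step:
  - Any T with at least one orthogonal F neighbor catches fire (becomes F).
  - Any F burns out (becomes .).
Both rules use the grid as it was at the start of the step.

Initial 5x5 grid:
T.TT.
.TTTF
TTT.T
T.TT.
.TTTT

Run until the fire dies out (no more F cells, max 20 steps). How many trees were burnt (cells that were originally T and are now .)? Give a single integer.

Answer: 16

Derivation:
Step 1: +2 fires, +1 burnt (F count now 2)
Step 2: +2 fires, +2 burnt (F count now 2)
Step 3: +3 fires, +2 burnt (F count now 3)
Step 4: +2 fires, +3 burnt (F count now 2)
Step 5: +3 fires, +2 burnt (F count now 3)
Step 6: +3 fires, +3 burnt (F count now 3)
Step 7: +1 fires, +3 burnt (F count now 1)
Step 8: +0 fires, +1 burnt (F count now 0)
Fire out after step 8
Initially T: 17, now '.': 24
Total burnt (originally-T cells now '.'): 16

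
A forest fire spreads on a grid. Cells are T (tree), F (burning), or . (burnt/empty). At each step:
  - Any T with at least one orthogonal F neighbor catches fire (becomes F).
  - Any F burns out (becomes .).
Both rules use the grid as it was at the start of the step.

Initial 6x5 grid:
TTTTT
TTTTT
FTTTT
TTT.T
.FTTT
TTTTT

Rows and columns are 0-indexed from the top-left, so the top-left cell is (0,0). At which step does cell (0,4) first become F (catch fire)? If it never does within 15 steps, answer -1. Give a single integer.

Step 1: cell (0,4)='T' (+6 fires, +2 burnt)
Step 2: cell (0,4)='T' (+7 fires, +6 burnt)
Step 3: cell (0,4)='T' (+5 fires, +7 burnt)
Step 4: cell (0,4)='T' (+5 fires, +5 burnt)
Step 5: cell (0,4)='T' (+2 fires, +5 burnt)
Step 6: cell (0,4)='F' (+1 fires, +2 burnt)
  -> target ignites at step 6
Step 7: cell (0,4)='.' (+0 fires, +1 burnt)
  fire out at step 7

6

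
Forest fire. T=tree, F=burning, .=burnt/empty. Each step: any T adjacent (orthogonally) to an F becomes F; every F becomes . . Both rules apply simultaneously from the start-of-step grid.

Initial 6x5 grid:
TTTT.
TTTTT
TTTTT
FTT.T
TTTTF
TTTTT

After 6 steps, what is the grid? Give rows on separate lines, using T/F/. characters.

Step 1: 6 trees catch fire, 2 burn out
  TTTT.
  TTTTT
  FTTTT
  .FT.F
  FTTF.
  TTTTF
Step 2: 8 trees catch fire, 6 burn out
  TTTT.
  FTTTT
  .FTTF
  ..F..
  .FF..
  FTTF.
Step 3: 7 trees catch fire, 8 burn out
  FTTT.
  .FTTF
  ..FF.
  .....
  .....
  .FF..
Step 4: 3 trees catch fire, 7 burn out
  .FTT.
  ..FF.
  .....
  .....
  .....
  .....
Step 5: 2 trees catch fire, 3 burn out
  ..FF.
  .....
  .....
  .....
  .....
  .....
Step 6: 0 trees catch fire, 2 burn out
  .....
  .....
  .....
  .....
  .....
  .....

.....
.....
.....
.....
.....
.....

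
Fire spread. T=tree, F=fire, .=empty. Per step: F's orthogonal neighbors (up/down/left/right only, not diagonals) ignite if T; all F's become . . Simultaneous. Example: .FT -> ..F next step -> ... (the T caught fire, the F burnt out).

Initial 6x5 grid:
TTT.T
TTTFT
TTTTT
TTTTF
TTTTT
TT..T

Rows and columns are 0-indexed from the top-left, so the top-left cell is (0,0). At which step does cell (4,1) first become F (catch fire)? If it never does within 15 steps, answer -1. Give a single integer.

Step 1: cell (4,1)='T' (+6 fires, +2 burnt)
Step 2: cell (4,1)='T' (+7 fires, +6 burnt)
Step 3: cell (4,1)='T' (+5 fires, +7 burnt)
Step 4: cell (4,1)='F' (+4 fires, +5 burnt)
  -> target ignites at step 4
Step 5: cell (4,1)='.' (+2 fires, +4 burnt)
Step 6: cell (4,1)='.' (+1 fires, +2 burnt)
Step 7: cell (4,1)='.' (+0 fires, +1 burnt)
  fire out at step 7

4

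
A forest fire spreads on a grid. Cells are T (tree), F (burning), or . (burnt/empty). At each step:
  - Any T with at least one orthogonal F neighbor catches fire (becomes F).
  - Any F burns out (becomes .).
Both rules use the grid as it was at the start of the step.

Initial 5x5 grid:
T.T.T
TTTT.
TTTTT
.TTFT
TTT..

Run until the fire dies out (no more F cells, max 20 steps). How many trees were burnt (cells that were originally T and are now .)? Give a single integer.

Step 1: +3 fires, +1 burnt (F count now 3)
Step 2: +5 fires, +3 burnt (F count now 5)
Step 3: +3 fires, +5 burnt (F count now 3)
Step 4: +4 fires, +3 burnt (F count now 4)
Step 5: +1 fires, +4 burnt (F count now 1)
Step 6: +1 fires, +1 burnt (F count now 1)
Step 7: +0 fires, +1 burnt (F count now 0)
Fire out after step 7
Initially T: 18, now '.': 24
Total burnt (originally-T cells now '.'): 17

Answer: 17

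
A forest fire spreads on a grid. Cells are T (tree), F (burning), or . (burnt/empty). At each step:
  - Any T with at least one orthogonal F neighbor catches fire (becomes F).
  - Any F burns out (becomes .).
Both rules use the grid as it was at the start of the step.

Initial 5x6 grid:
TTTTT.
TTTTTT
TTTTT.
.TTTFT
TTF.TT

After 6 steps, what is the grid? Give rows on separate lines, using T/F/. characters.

Step 1: 6 trees catch fire, 2 burn out
  TTTTT.
  TTTTTT
  TTTTF.
  .TFF.F
  TF..FT
Step 2: 6 trees catch fire, 6 burn out
  TTTTT.
  TTTTFT
  TTFF..
  .F....
  F....F
Step 3: 5 trees catch fire, 6 burn out
  TTTTF.
  TTFF.F
  TF....
  ......
  ......
Step 4: 4 trees catch fire, 5 burn out
  TTFF..
  TF....
  F.....
  ......
  ......
Step 5: 2 trees catch fire, 4 burn out
  TF....
  F.....
  ......
  ......
  ......
Step 6: 1 trees catch fire, 2 burn out
  F.....
  ......
  ......
  ......
  ......

F.....
......
......
......
......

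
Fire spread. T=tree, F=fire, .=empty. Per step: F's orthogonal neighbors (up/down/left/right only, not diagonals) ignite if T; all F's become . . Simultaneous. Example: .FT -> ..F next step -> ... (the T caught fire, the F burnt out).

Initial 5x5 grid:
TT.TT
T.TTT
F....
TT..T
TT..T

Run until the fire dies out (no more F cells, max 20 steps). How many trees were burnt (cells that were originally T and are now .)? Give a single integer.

Step 1: +2 fires, +1 burnt (F count now 2)
Step 2: +3 fires, +2 burnt (F count now 3)
Step 3: +2 fires, +3 burnt (F count now 2)
Step 4: +0 fires, +2 burnt (F count now 0)
Fire out after step 4
Initially T: 14, now '.': 18
Total burnt (originally-T cells now '.'): 7

Answer: 7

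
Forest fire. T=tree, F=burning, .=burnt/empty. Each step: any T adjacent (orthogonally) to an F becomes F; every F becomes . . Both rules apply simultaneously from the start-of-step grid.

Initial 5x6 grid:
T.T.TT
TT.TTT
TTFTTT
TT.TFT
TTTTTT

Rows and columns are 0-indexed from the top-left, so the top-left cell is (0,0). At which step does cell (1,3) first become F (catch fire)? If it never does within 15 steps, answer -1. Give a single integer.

Step 1: cell (1,3)='T' (+6 fires, +2 burnt)
Step 2: cell (1,3)='F' (+8 fires, +6 burnt)
  -> target ignites at step 2
Step 3: cell (1,3)='.' (+6 fires, +8 burnt)
Step 4: cell (1,3)='.' (+3 fires, +6 burnt)
Step 5: cell (1,3)='.' (+0 fires, +3 burnt)
  fire out at step 5

2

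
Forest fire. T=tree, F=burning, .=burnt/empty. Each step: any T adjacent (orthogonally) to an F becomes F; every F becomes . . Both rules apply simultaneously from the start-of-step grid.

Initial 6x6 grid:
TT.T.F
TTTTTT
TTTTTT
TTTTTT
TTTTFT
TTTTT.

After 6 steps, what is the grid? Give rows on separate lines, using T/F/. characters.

Step 1: 5 trees catch fire, 2 burn out
  TT.T..
  TTTTTF
  TTTTTT
  TTTTFT
  TTTF.F
  TTTTF.
Step 2: 7 trees catch fire, 5 burn out
  TT.T..
  TTTTF.
  TTTTFF
  TTTF.F
  TTF...
  TTTF..
Step 3: 5 trees catch fire, 7 burn out
  TT.T..
  TTTF..
  TTTF..
  TTF...
  TF....
  TTF...
Step 4: 6 trees catch fire, 5 burn out
  TT.F..
  TTF...
  TTF...
  TF....
  F.....
  TF....
Step 5: 4 trees catch fire, 6 burn out
  TT....
  TF....
  TF....
  F.....
  ......
  F.....
Step 6: 3 trees catch fire, 4 burn out
  TF....
  F.....
  F.....
  ......
  ......
  ......

TF....
F.....
F.....
......
......
......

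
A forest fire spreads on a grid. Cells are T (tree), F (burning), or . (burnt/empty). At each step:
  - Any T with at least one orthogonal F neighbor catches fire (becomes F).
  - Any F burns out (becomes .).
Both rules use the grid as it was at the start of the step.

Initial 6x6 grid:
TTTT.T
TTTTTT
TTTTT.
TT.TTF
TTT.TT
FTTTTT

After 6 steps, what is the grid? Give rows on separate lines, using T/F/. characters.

Step 1: 4 trees catch fire, 2 burn out
  TTTT.T
  TTTTTT
  TTTTT.
  TT.TF.
  FTT.TF
  .FTTTT
Step 2: 7 trees catch fire, 4 burn out
  TTTT.T
  TTTTTT
  TTTTF.
  FT.F..
  .FT.F.
  ..FTTF
Step 3: 7 trees catch fire, 7 burn out
  TTTT.T
  TTTTFT
  FTTF..
  .F....
  ..F...
  ...FF.
Step 4: 5 trees catch fire, 7 burn out
  TTTT.T
  FTTF.F
  .FF...
  ......
  ......
  ......
Step 5: 5 trees catch fire, 5 burn out
  FTTF.F
  .FF...
  ......
  ......
  ......
  ......
Step 6: 2 trees catch fire, 5 burn out
  .FF...
  ......
  ......
  ......
  ......
  ......

.FF...
......
......
......
......
......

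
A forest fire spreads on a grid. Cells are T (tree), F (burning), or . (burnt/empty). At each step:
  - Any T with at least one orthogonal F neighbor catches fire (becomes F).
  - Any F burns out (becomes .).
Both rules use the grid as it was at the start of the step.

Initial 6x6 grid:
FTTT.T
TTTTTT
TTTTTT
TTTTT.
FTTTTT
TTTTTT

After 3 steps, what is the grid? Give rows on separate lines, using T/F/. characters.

Step 1: 5 trees catch fire, 2 burn out
  .FTT.T
  FTTTTT
  TTTTTT
  FTTTT.
  .FTTTT
  FTTTTT
Step 2: 6 trees catch fire, 5 burn out
  ..FT.T
  .FTTTT
  FTTTTT
  .FTTT.
  ..FTTT
  .FTTTT
Step 3: 6 trees catch fire, 6 burn out
  ...F.T
  ..FTTT
  .FTTTT
  ..FTT.
  ...FTT
  ..FTTT

...F.T
..FTTT
.FTTTT
..FTT.
...FTT
..FTTT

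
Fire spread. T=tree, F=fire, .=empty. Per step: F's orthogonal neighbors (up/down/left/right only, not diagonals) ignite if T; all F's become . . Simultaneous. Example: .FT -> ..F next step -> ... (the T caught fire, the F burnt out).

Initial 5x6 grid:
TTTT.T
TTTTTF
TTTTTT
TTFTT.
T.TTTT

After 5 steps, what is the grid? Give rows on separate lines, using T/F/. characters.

Step 1: 7 trees catch fire, 2 burn out
  TTTT.F
  TTTTF.
  TTFTTF
  TF.FT.
  T.FTTT
Step 2: 8 trees catch fire, 7 burn out
  TTTT..
  TTFF..
  TF.FF.
  F...F.
  T..FTT
Step 3: 6 trees catch fire, 8 burn out
  TTFF..
  TF....
  F.....
  ......
  F...FT
Step 4: 3 trees catch fire, 6 burn out
  TF....
  F.....
  ......
  ......
  .....F
Step 5: 1 trees catch fire, 3 burn out
  F.....
  ......
  ......
  ......
  ......

F.....
......
......
......
......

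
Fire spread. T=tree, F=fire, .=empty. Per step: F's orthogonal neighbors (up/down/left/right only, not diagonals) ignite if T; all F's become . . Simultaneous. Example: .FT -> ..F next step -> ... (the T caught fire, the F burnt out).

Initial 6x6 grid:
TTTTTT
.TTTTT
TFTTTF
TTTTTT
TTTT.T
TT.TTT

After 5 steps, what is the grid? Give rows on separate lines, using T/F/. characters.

Step 1: 7 trees catch fire, 2 burn out
  TTTTTT
  .FTTTF
  F.FTF.
  TFTTTF
  TTTT.T
  TT.TTT
Step 2: 10 trees catch fire, 7 burn out
  TFTTTF
  ..FTF.
  ...F..
  F.FTF.
  TFTT.F
  TT.TTT
Step 3: 9 trees catch fire, 10 burn out
  F.FTF.
  ...F..
  ......
  ...F..
  F.FT..
  TF.TTF
Step 4: 4 trees catch fire, 9 burn out
  ...F..
  ......
  ......
  ......
  ...F..
  F..TF.
Step 5: 1 trees catch fire, 4 burn out
  ......
  ......
  ......
  ......
  ......
  ...F..

......
......
......
......
......
...F..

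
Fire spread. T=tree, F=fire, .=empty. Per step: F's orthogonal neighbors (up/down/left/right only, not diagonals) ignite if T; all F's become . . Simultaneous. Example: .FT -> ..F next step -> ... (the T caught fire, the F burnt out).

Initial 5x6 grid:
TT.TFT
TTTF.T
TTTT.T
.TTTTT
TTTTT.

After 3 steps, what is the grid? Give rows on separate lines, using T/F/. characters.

Step 1: 4 trees catch fire, 2 burn out
  TT.F.F
  TTF..T
  TTTF.T
  .TTTTT
  TTTTT.
Step 2: 4 trees catch fire, 4 burn out
  TT....
  TF...F
  TTF..T
  .TTFTT
  TTTTT.
Step 3: 7 trees catch fire, 4 burn out
  TF....
  F.....
  TF...F
  .TF.FT
  TTTFT.

TF....
F.....
TF...F
.TF.FT
TTTFT.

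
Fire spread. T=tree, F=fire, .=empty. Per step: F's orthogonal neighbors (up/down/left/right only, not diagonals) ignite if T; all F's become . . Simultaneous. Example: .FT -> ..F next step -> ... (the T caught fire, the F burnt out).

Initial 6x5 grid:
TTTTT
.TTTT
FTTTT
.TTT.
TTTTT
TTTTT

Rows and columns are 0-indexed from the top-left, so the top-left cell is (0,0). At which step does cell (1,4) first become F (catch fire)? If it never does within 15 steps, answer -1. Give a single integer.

Step 1: cell (1,4)='T' (+1 fires, +1 burnt)
Step 2: cell (1,4)='T' (+3 fires, +1 burnt)
Step 3: cell (1,4)='T' (+5 fires, +3 burnt)
Step 4: cell (1,4)='T' (+8 fires, +5 burnt)
Step 5: cell (1,4)='F' (+5 fires, +8 burnt)
  -> target ignites at step 5
Step 6: cell (1,4)='.' (+3 fires, +5 burnt)
Step 7: cell (1,4)='.' (+1 fires, +3 burnt)
Step 8: cell (1,4)='.' (+0 fires, +1 burnt)
  fire out at step 8

5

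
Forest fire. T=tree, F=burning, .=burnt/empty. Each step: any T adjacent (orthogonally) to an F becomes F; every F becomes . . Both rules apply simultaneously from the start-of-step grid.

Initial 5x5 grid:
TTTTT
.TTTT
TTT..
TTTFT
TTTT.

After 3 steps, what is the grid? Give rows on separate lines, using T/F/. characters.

Step 1: 3 trees catch fire, 1 burn out
  TTTTT
  .TTTT
  TTT..
  TTF.F
  TTTF.
Step 2: 3 trees catch fire, 3 burn out
  TTTTT
  .TTTT
  TTF..
  TF...
  TTF..
Step 3: 4 trees catch fire, 3 burn out
  TTTTT
  .TFTT
  TF...
  F....
  TF...

TTTTT
.TFTT
TF...
F....
TF...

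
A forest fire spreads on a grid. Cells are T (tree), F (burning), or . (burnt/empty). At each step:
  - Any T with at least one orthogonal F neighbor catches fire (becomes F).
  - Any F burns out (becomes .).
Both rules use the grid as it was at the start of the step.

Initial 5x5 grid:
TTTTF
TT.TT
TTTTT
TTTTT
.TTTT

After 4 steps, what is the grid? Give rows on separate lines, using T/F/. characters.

Step 1: 2 trees catch fire, 1 burn out
  TTTF.
  TT.TF
  TTTTT
  TTTTT
  .TTTT
Step 2: 3 trees catch fire, 2 burn out
  TTF..
  TT.F.
  TTTTF
  TTTTT
  .TTTT
Step 3: 3 trees catch fire, 3 burn out
  TF...
  TT...
  TTTF.
  TTTTF
  .TTTT
Step 4: 5 trees catch fire, 3 burn out
  F....
  TF...
  TTF..
  TTTF.
  .TTTF

F....
TF...
TTF..
TTTF.
.TTTF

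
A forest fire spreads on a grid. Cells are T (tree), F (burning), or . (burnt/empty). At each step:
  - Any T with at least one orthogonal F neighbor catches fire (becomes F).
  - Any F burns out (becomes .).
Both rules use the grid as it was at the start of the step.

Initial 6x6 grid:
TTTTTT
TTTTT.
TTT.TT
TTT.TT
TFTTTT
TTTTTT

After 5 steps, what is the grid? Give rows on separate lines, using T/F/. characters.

Step 1: 4 trees catch fire, 1 burn out
  TTTTTT
  TTTTT.
  TTT.TT
  TFT.TT
  F.FTTT
  TFTTTT
Step 2: 6 trees catch fire, 4 burn out
  TTTTTT
  TTTTT.
  TFT.TT
  F.F.TT
  ...FTT
  F.FTTT
Step 3: 5 trees catch fire, 6 burn out
  TTTTTT
  TFTTT.
  F.F.TT
  ....TT
  ....FT
  ...FTT
Step 4: 6 trees catch fire, 5 burn out
  TFTTTT
  F.FTT.
  ....TT
  ....FT
  .....F
  ....FT
Step 5: 6 trees catch fire, 6 burn out
  F.FTTT
  ...FT.
  ....FT
  .....F
  ......
  .....F

F.FTTT
...FT.
....FT
.....F
......
.....F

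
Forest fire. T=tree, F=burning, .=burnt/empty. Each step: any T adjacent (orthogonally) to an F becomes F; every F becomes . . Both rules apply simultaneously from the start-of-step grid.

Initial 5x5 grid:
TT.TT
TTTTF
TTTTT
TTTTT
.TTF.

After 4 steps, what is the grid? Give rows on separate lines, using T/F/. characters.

Step 1: 5 trees catch fire, 2 burn out
  TT.TF
  TTTF.
  TTTTF
  TTTFT
  .TF..
Step 2: 6 trees catch fire, 5 burn out
  TT.F.
  TTF..
  TTTF.
  TTF.F
  .F...
Step 3: 3 trees catch fire, 6 burn out
  TT...
  TF...
  TTF..
  TF...
  .....
Step 4: 4 trees catch fire, 3 burn out
  TF...
  F....
  TF...
  F....
  .....

TF...
F....
TF...
F....
.....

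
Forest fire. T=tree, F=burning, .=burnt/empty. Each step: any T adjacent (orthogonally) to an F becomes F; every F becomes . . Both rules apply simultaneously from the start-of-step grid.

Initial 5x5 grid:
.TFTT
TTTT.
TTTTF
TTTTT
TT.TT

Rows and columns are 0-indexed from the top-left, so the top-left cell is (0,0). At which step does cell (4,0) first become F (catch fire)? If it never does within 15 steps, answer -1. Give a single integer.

Step 1: cell (4,0)='T' (+5 fires, +2 burnt)
Step 2: cell (4,0)='T' (+6 fires, +5 burnt)
Step 3: cell (4,0)='T' (+4 fires, +6 burnt)
Step 4: cell (4,0)='T' (+2 fires, +4 burnt)
Step 5: cell (4,0)='T' (+2 fires, +2 burnt)
Step 6: cell (4,0)='F' (+1 fires, +2 burnt)
  -> target ignites at step 6
Step 7: cell (4,0)='.' (+0 fires, +1 burnt)
  fire out at step 7

6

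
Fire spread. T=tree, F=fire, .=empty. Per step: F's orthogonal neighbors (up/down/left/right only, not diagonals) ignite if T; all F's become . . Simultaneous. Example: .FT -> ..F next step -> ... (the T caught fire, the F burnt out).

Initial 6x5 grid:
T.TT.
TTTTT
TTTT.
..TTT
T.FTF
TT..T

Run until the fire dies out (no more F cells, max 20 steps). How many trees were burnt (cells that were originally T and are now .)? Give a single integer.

Step 1: +4 fires, +2 burnt (F count now 4)
Step 2: +2 fires, +4 burnt (F count now 2)
Step 3: +3 fires, +2 burnt (F count now 3)
Step 4: +4 fires, +3 burnt (F count now 4)
Step 5: +3 fires, +4 burnt (F count now 3)
Step 6: +1 fires, +3 burnt (F count now 1)
Step 7: +0 fires, +1 burnt (F count now 0)
Fire out after step 7
Initially T: 20, now '.': 27
Total burnt (originally-T cells now '.'): 17

Answer: 17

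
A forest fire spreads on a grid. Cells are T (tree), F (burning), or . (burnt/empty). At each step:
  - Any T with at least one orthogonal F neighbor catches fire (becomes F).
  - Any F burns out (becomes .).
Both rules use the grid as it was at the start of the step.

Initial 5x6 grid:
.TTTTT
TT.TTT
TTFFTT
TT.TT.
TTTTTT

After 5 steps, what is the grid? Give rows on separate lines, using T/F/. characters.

Step 1: 4 trees catch fire, 2 burn out
  .TTTTT
  TT.FTT
  TF..FT
  TT.FT.
  TTTTTT
Step 2: 8 trees catch fire, 4 burn out
  .TTFTT
  TF..FT
  F....F
  TF..F.
  TTTFTT
Step 3: 9 trees catch fire, 8 burn out
  .FF.FT
  F....F
  ......
  F.....
  TFF.FT
Step 4: 3 trees catch fire, 9 burn out
  .....F
  ......
  ......
  ......
  F....F
Step 5: 0 trees catch fire, 3 burn out
  ......
  ......
  ......
  ......
  ......

......
......
......
......
......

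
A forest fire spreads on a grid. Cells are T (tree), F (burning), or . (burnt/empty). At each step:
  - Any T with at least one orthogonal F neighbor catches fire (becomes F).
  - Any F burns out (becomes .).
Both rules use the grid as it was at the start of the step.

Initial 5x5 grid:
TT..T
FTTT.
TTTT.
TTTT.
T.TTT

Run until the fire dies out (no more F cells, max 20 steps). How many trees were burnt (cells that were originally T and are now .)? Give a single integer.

Step 1: +3 fires, +1 burnt (F count now 3)
Step 2: +4 fires, +3 burnt (F count now 4)
Step 3: +4 fires, +4 burnt (F count now 4)
Step 4: +2 fires, +4 burnt (F count now 2)
Step 5: +2 fires, +2 burnt (F count now 2)
Step 6: +1 fires, +2 burnt (F count now 1)
Step 7: +1 fires, +1 burnt (F count now 1)
Step 8: +0 fires, +1 burnt (F count now 0)
Fire out after step 8
Initially T: 18, now '.': 24
Total burnt (originally-T cells now '.'): 17

Answer: 17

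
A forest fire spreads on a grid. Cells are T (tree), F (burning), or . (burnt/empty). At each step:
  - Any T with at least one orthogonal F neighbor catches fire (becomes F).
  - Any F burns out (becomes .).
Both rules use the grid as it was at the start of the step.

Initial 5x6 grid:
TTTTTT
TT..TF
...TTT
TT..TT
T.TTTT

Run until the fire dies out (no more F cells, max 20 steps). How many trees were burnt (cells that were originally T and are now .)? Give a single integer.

Answer: 18

Derivation:
Step 1: +3 fires, +1 burnt (F count now 3)
Step 2: +3 fires, +3 burnt (F count now 3)
Step 3: +4 fires, +3 burnt (F count now 4)
Step 4: +2 fires, +4 burnt (F count now 2)
Step 5: +2 fires, +2 burnt (F count now 2)
Step 6: +3 fires, +2 burnt (F count now 3)
Step 7: +1 fires, +3 burnt (F count now 1)
Step 8: +0 fires, +1 burnt (F count now 0)
Fire out after step 8
Initially T: 21, now '.': 27
Total burnt (originally-T cells now '.'): 18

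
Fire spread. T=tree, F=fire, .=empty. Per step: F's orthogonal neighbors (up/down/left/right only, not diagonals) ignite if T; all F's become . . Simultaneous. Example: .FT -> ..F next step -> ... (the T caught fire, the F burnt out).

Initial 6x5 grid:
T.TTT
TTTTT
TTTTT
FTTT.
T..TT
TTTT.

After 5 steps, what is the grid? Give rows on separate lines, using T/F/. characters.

Step 1: 3 trees catch fire, 1 burn out
  T.TTT
  TTTTT
  FTTTT
  .FTT.
  F..TT
  TTTT.
Step 2: 4 trees catch fire, 3 burn out
  T.TTT
  FTTTT
  .FTTT
  ..FT.
  ...TT
  FTTT.
Step 3: 5 trees catch fire, 4 burn out
  F.TTT
  .FTTT
  ..FTT
  ...F.
  ...TT
  .FTT.
Step 4: 4 trees catch fire, 5 burn out
  ..TTT
  ..FTT
  ...FT
  .....
  ...FT
  ..FT.
Step 5: 5 trees catch fire, 4 burn out
  ..FTT
  ...FT
  ....F
  .....
  ....F
  ...F.

..FTT
...FT
....F
.....
....F
...F.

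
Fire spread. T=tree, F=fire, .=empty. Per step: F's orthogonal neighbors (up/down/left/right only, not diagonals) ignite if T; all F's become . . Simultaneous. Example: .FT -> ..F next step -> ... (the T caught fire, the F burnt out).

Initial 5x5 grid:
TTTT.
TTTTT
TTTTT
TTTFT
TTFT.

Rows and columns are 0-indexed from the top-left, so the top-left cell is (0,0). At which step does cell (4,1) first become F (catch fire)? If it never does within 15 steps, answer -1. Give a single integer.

Step 1: cell (4,1)='F' (+5 fires, +2 burnt)
  -> target ignites at step 1
Step 2: cell (4,1)='.' (+5 fires, +5 burnt)
Step 3: cell (4,1)='.' (+5 fires, +5 burnt)
Step 4: cell (4,1)='.' (+3 fires, +5 burnt)
Step 5: cell (4,1)='.' (+2 fires, +3 burnt)
Step 6: cell (4,1)='.' (+1 fires, +2 burnt)
Step 7: cell (4,1)='.' (+0 fires, +1 burnt)
  fire out at step 7

1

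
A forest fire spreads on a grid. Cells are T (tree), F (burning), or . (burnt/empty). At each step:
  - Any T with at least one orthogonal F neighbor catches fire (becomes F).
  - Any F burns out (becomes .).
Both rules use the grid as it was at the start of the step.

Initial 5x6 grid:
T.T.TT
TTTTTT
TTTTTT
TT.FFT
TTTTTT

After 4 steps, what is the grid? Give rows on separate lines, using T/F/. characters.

Step 1: 5 trees catch fire, 2 burn out
  T.T.TT
  TTTTTT
  TTTFFT
  TT...F
  TTTFFT
Step 2: 6 trees catch fire, 5 burn out
  T.T.TT
  TTTFFT
  TTF..F
  TT....
  TTF..F
Step 3: 5 trees catch fire, 6 burn out
  T.T.FT
  TTF..F
  TF....
  TT....
  TF....
Step 4: 6 trees catch fire, 5 burn out
  T.F..F
  TF....
  F.....
  TF....
  F.....

T.F..F
TF....
F.....
TF....
F.....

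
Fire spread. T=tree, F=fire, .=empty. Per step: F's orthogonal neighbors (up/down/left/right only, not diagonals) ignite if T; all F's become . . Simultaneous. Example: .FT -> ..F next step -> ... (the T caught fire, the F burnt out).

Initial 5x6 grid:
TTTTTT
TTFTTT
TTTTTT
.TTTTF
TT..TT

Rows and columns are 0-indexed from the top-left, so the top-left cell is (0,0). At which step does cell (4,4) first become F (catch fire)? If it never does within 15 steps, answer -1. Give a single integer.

Step 1: cell (4,4)='T' (+7 fires, +2 burnt)
Step 2: cell (4,4)='F' (+11 fires, +7 burnt)
  -> target ignites at step 2
Step 3: cell (4,4)='.' (+5 fires, +11 burnt)
Step 4: cell (4,4)='.' (+1 fires, +5 burnt)
Step 5: cell (4,4)='.' (+1 fires, +1 burnt)
Step 6: cell (4,4)='.' (+0 fires, +1 burnt)
  fire out at step 6

2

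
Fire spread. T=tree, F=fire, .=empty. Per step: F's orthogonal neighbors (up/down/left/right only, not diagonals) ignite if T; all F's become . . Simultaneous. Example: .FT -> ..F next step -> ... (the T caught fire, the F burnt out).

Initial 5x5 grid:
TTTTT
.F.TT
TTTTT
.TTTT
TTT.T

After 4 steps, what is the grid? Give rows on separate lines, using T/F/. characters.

Step 1: 2 trees catch fire, 1 burn out
  TFTTT
  ...TT
  TFTTT
  .TTTT
  TTT.T
Step 2: 5 trees catch fire, 2 burn out
  F.FTT
  ...TT
  F.FTT
  .FTTT
  TTT.T
Step 3: 4 trees catch fire, 5 burn out
  ...FT
  ...TT
  ...FT
  ..FTT
  TFT.T
Step 4: 6 trees catch fire, 4 burn out
  ....F
  ...FT
  ....F
  ...FT
  F.F.T

....F
...FT
....F
...FT
F.F.T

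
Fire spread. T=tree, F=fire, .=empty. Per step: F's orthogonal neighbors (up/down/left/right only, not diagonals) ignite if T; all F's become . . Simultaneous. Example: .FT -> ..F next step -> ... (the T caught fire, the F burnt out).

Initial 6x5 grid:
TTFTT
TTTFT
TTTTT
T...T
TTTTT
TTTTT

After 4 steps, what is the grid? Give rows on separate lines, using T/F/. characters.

Step 1: 5 trees catch fire, 2 burn out
  TF.FT
  TTF.F
  TTTFT
  T...T
  TTTTT
  TTTTT
Step 2: 5 trees catch fire, 5 burn out
  F...F
  TF...
  TTF.F
  T...T
  TTTTT
  TTTTT
Step 3: 3 trees catch fire, 5 burn out
  .....
  F....
  TF...
  T...F
  TTTTT
  TTTTT
Step 4: 2 trees catch fire, 3 burn out
  .....
  .....
  F....
  T....
  TTTTF
  TTTTT

.....
.....
F....
T....
TTTTF
TTTTT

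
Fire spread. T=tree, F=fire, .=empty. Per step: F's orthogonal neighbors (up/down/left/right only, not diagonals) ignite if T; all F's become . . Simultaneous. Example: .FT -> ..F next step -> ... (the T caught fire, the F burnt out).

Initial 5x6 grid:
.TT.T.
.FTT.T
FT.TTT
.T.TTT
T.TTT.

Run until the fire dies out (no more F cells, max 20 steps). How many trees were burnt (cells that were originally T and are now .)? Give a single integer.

Step 1: +3 fires, +2 burnt (F count now 3)
Step 2: +3 fires, +3 burnt (F count now 3)
Step 3: +1 fires, +3 burnt (F count now 1)
Step 4: +2 fires, +1 burnt (F count now 2)
Step 5: +3 fires, +2 burnt (F count now 3)
Step 6: +4 fires, +3 burnt (F count now 4)
Step 7: +0 fires, +4 burnt (F count now 0)
Fire out after step 7
Initially T: 18, now '.': 28
Total burnt (originally-T cells now '.'): 16

Answer: 16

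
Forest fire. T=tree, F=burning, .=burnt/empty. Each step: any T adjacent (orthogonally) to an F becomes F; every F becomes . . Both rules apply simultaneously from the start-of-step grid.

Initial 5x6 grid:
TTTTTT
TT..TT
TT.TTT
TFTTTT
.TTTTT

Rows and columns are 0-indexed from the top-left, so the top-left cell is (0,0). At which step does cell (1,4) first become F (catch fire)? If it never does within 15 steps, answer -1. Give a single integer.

Step 1: cell (1,4)='T' (+4 fires, +1 burnt)
Step 2: cell (1,4)='T' (+4 fires, +4 burnt)
Step 3: cell (1,4)='T' (+5 fires, +4 burnt)
Step 4: cell (1,4)='T' (+5 fires, +5 burnt)
Step 5: cell (1,4)='F' (+4 fires, +5 burnt)
  -> target ignites at step 5
Step 6: cell (1,4)='.' (+2 fires, +4 burnt)
Step 7: cell (1,4)='.' (+1 fires, +2 burnt)
Step 8: cell (1,4)='.' (+0 fires, +1 burnt)
  fire out at step 8

5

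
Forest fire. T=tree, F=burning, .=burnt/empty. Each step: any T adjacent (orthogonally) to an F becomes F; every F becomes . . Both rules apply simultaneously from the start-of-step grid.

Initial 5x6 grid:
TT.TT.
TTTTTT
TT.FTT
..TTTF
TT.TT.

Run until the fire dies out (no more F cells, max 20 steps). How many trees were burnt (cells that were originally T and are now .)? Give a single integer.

Step 1: +5 fires, +2 burnt (F count now 5)
Step 2: +7 fires, +5 burnt (F count now 7)
Step 3: +2 fires, +7 burnt (F count now 2)
Step 4: +3 fires, +2 burnt (F count now 3)
Step 5: +2 fires, +3 burnt (F count now 2)
Step 6: +0 fires, +2 burnt (F count now 0)
Fire out after step 6
Initially T: 21, now '.': 28
Total burnt (originally-T cells now '.'): 19

Answer: 19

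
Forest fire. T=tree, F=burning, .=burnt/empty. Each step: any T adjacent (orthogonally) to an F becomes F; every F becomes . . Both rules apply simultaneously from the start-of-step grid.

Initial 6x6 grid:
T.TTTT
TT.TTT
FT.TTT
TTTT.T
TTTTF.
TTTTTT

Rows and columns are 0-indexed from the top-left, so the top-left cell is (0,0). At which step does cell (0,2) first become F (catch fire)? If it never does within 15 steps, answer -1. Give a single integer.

Step 1: cell (0,2)='T' (+5 fires, +2 burnt)
Step 2: cell (0,2)='T' (+8 fires, +5 burnt)
Step 3: cell (0,2)='T' (+5 fires, +8 burnt)
Step 4: cell (0,2)='T' (+3 fires, +5 burnt)
Step 5: cell (0,2)='T' (+3 fires, +3 burnt)
Step 6: cell (0,2)='F' (+4 fires, +3 burnt)
  -> target ignites at step 6
Step 7: cell (0,2)='.' (+1 fires, +4 burnt)
Step 8: cell (0,2)='.' (+0 fires, +1 burnt)
  fire out at step 8

6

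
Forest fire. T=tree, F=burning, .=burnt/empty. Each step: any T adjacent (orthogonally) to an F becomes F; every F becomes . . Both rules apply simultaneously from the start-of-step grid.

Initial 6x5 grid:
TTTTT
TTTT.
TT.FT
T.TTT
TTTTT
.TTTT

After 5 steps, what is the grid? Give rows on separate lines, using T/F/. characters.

Step 1: 3 trees catch fire, 1 burn out
  TTTTT
  TTTF.
  TT..F
  T.TFT
  TTTTT
  .TTTT
Step 2: 5 trees catch fire, 3 burn out
  TTTFT
  TTF..
  TT...
  T.F.F
  TTTFT
  .TTTT
Step 3: 6 trees catch fire, 5 burn out
  TTF.F
  TF...
  TT...
  T....
  TTF.F
  .TTFT
Step 4: 6 trees catch fire, 6 burn out
  TF...
  F....
  TF...
  T....
  TF...
  .TF.F
Step 5: 4 trees catch fire, 6 burn out
  F....
  .....
  F....
  T....
  F....
  .F...

F....
.....
F....
T....
F....
.F...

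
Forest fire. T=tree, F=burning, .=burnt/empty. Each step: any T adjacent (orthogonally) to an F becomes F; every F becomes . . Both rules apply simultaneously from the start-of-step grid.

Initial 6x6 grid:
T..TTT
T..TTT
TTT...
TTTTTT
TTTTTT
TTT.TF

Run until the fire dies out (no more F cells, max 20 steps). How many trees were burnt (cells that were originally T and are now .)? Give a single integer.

Answer: 21

Derivation:
Step 1: +2 fires, +1 burnt (F count now 2)
Step 2: +2 fires, +2 burnt (F count now 2)
Step 3: +2 fires, +2 burnt (F count now 2)
Step 4: +2 fires, +2 burnt (F count now 2)
Step 5: +3 fires, +2 burnt (F count now 3)
Step 6: +4 fires, +3 burnt (F count now 4)
Step 7: +3 fires, +4 burnt (F count now 3)
Step 8: +1 fires, +3 burnt (F count now 1)
Step 9: +1 fires, +1 burnt (F count now 1)
Step 10: +1 fires, +1 burnt (F count now 1)
Step 11: +0 fires, +1 burnt (F count now 0)
Fire out after step 11
Initially T: 27, now '.': 30
Total burnt (originally-T cells now '.'): 21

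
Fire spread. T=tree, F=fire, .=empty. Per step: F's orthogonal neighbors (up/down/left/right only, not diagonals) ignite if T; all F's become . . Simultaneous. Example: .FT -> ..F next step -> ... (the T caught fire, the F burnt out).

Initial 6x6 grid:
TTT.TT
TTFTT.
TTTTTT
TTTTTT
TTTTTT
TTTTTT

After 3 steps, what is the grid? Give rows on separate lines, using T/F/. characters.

Step 1: 4 trees catch fire, 1 burn out
  TTF.TT
  TF.FT.
  TTFTTT
  TTTTTT
  TTTTTT
  TTTTTT
Step 2: 6 trees catch fire, 4 burn out
  TF..TT
  F...F.
  TF.FTT
  TTFTTT
  TTTTTT
  TTTTTT
Step 3: 7 trees catch fire, 6 burn out
  F...FT
  ......
  F...FT
  TF.FTT
  TTFTTT
  TTTTTT

F...FT
......
F...FT
TF.FTT
TTFTTT
TTTTTT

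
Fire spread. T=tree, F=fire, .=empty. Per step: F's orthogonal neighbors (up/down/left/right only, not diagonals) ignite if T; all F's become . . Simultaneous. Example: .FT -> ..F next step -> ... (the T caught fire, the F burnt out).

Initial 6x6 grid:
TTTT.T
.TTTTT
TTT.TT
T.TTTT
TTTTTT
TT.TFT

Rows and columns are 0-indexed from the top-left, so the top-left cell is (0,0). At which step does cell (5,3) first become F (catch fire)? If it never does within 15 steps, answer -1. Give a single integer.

Step 1: cell (5,3)='F' (+3 fires, +1 burnt)
  -> target ignites at step 1
Step 2: cell (5,3)='.' (+3 fires, +3 burnt)
Step 3: cell (5,3)='.' (+4 fires, +3 burnt)
Step 4: cell (5,3)='.' (+4 fires, +4 burnt)
Step 5: cell (5,3)='.' (+5 fires, +4 burnt)
Step 6: cell (5,3)='.' (+6 fires, +5 burnt)
Step 7: cell (5,3)='.' (+3 fires, +6 burnt)
Step 8: cell (5,3)='.' (+1 fires, +3 burnt)
Step 9: cell (5,3)='.' (+1 fires, +1 burnt)
Step 10: cell (5,3)='.' (+0 fires, +1 burnt)
  fire out at step 10

1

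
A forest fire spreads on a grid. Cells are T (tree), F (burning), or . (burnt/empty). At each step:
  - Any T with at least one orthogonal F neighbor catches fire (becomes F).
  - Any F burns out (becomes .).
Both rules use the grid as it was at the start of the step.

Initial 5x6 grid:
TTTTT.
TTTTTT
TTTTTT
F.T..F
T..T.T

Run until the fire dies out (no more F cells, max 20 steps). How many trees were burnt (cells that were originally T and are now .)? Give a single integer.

Answer: 20

Derivation:
Step 1: +4 fires, +2 burnt (F count now 4)
Step 2: +4 fires, +4 burnt (F count now 4)
Step 3: +5 fires, +4 burnt (F count now 5)
Step 4: +5 fires, +5 burnt (F count now 5)
Step 5: +2 fires, +5 burnt (F count now 2)
Step 6: +0 fires, +2 burnt (F count now 0)
Fire out after step 6
Initially T: 21, now '.': 29
Total burnt (originally-T cells now '.'): 20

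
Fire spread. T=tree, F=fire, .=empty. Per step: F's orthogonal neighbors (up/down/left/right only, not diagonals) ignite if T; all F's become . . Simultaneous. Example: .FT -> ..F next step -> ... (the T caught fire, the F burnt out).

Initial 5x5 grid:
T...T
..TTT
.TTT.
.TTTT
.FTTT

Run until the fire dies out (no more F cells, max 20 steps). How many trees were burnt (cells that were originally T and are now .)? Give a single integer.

Answer: 14

Derivation:
Step 1: +2 fires, +1 burnt (F count now 2)
Step 2: +3 fires, +2 burnt (F count now 3)
Step 3: +3 fires, +3 burnt (F count now 3)
Step 4: +3 fires, +3 burnt (F count now 3)
Step 5: +1 fires, +3 burnt (F count now 1)
Step 6: +1 fires, +1 burnt (F count now 1)
Step 7: +1 fires, +1 burnt (F count now 1)
Step 8: +0 fires, +1 burnt (F count now 0)
Fire out after step 8
Initially T: 15, now '.': 24
Total burnt (originally-T cells now '.'): 14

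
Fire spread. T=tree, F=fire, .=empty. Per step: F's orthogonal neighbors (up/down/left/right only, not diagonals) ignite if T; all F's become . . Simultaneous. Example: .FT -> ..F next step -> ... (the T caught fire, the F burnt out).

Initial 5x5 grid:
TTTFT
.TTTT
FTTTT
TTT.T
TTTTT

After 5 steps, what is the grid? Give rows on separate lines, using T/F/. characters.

Step 1: 5 trees catch fire, 2 burn out
  TTF.F
  .TTFT
  .FTTT
  FTT.T
  TTTTT
Step 2: 8 trees catch fire, 5 burn out
  TF...
  .FF.F
  ..FFT
  .FT.T
  FTTTT
Step 3: 4 trees catch fire, 8 burn out
  F....
  .....
  ....F
  ..F.T
  .FTTT
Step 4: 2 trees catch fire, 4 burn out
  .....
  .....
  .....
  ....F
  ..FTT
Step 5: 2 trees catch fire, 2 burn out
  .....
  .....
  .....
  .....
  ...FF

.....
.....
.....
.....
...FF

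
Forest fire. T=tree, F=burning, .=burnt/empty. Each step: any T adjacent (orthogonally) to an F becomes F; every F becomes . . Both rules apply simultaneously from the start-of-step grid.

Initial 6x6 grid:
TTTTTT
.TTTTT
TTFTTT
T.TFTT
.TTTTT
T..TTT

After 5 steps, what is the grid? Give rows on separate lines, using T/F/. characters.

Step 1: 6 trees catch fire, 2 burn out
  TTTTTT
  .TFTTT
  TF.FTT
  T.F.FT
  .TTFTT
  T..TTT
Step 2: 9 trees catch fire, 6 burn out
  TTFTTT
  .F.FTT
  F...FT
  T....F
  .TF.FT
  T..FTT
Step 3: 8 trees catch fire, 9 burn out
  TF.FTT
  ....FT
  .....F
  F.....
  .F...F
  T...FT
Step 4: 4 trees catch fire, 8 burn out
  F...FT
  .....F
  ......
  ......
  ......
  T....F
Step 5: 1 trees catch fire, 4 burn out
  .....F
  ......
  ......
  ......
  ......
  T.....

.....F
......
......
......
......
T.....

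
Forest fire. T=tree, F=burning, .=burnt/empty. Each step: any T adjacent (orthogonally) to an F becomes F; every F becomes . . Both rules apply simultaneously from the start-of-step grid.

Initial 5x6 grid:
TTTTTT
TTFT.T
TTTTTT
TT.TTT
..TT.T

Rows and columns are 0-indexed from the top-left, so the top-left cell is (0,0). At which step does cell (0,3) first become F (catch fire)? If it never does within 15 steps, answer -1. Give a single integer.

Step 1: cell (0,3)='T' (+4 fires, +1 burnt)
Step 2: cell (0,3)='F' (+5 fires, +4 burnt)
  -> target ignites at step 2
Step 3: cell (0,3)='.' (+6 fires, +5 burnt)
Step 4: cell (0,3)='.' (+5 fires, +6 burnt)
Step 5: cell (0,3)='.' (+3 fires, +5 burnt)
Step 6: cell (0,3)='.' (+1 fires, +3 burnt)
Step 7: cell (0,3)='.' (+0 fires, +1 burnt)
  fire out at step 7

2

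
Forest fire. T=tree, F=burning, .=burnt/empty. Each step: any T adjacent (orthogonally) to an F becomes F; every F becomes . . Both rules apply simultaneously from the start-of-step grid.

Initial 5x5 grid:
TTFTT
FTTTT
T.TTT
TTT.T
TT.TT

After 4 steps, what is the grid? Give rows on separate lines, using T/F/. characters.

Step 1: 6 trees catch fire, 2 burn out
  FF.FT
  .FFTT
  F.TTT
  TTT.T
  TT.TT
Step 2: 4 trees catch fire, 6 burn out
  ....F
  ...FT
  ..FTT
  FTT.T
  TT.TT
Step 3: 5 trees catch fire, 4 burn out
  .....
  ....F
  ...FT
  .FF.T
  FT.TT
Step 4: 2 trees catch fire, 5 burn out
  .....
  .....
  ....F
  ....T
  .F.TT

.....
.....
....F
....T
.F.TT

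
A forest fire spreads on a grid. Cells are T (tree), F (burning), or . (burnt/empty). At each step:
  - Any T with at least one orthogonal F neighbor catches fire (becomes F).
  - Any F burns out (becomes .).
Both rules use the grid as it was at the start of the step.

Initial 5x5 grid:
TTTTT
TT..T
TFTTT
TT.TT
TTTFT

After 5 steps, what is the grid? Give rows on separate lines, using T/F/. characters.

Step 1: 7 trees catch fire, 2 burn out
  TTTTT
  TF..T
  F.FTT
  TF.FT
  TTF.F
Step 2: 6 trees catch fire, 7 burn out
  TFTTT
  F...T
  ...FT
  F...F
  TF...
Step 3: 4 trees catch fire, 6 burn out
  F.FTT
  ....T
  ....F
  .....
  F....
Step 4: 2 trees catch fire, 4 burn out
  ...FT
  ....F
  .....
  .....
  .....
Step 5: 1 trees catch fire, 2 burn out
  ....F
  .....
  .....
  .....
  .....

....F
.....
.....
.....
.....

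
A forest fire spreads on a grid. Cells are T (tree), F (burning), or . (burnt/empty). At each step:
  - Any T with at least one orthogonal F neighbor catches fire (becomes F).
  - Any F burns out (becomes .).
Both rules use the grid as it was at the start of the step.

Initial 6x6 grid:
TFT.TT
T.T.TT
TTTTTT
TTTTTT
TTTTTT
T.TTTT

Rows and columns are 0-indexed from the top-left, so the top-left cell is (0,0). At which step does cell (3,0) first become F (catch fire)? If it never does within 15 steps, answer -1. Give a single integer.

Step 1: cell (3,0)='T' (+2 fires, +1 burnt)
Step 2: cell (3,0)='T' (+2 fires, +2 burnt)
Step 3: cell (3,0)='T' (+2 fires, +2 burnt)
Step 4: cell (3,0)='F' (+4 fires, +2 burnt)
  -> target ignites at step 4
Step 5: cell (3,0)='.' (+5 fires, +4 burnt)
Step 6: cell (3,0)='.' (+7 fires, +5 burnt)
Step 7: cell (3,0)='.' (+5 fires, +7 burnt)
Step 8: cell (3,0)='.' (+3 fires, +5 burnt)
Step 9: cell (3,0)='.' (+1 fires, +3 burnt)
Step 10: cell (3,0)='.' (+0 fires, +1 burnt)
  fire out at step 10

4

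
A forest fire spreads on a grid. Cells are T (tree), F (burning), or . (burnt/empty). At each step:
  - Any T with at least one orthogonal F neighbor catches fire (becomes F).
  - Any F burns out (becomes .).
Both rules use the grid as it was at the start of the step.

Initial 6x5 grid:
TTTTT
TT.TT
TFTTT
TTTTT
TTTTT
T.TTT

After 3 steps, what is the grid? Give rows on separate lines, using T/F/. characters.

Step 1: 4 trees catch fire, 1 burn out
  TTTTT
  TF.TT
  F.FTT
  TFTTT
  TTTTT
  T.TTT
Step 2: 6 trees catch fire, 4 burn out
  TFTTT
  F..TT
  ...FT
  F.FTT
  TFTTT
  T.TTT
Step 3: 7 trees catch fire, 6 burn out
  F.FTT
  ...FT
  ....F
  ...FT
  F.FTT
  T.TTT

F.FTT
...FT
....F
...FT
F.FTT
T.TTT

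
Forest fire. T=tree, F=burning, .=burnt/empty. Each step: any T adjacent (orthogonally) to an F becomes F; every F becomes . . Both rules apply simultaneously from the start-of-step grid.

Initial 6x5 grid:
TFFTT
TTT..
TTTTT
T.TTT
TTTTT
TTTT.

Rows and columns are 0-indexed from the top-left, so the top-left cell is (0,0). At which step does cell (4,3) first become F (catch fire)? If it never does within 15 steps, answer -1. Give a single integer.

Step 1: cell (4,3)='T' (+4 fires, +2 burnt)
Step 2: cell (4,3)='T' (+4 fires, +4 burnt)
Step 3: cell (4,3)='T' (+3 fires, +4 burnt)
Step 4: cell (4,3)='T' (+4 fires, +3 burnt)
Step 5: cell (4,3)='F' (+5 fires, +4 burnt)
  -> target ignites at step 5
Step 6: cell (4,3)='.' (+4 fires, +5 burnt)
Step 7: cell (4,3)='.' (+0 fires, +4 burnt)
  fire out at step 7

5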